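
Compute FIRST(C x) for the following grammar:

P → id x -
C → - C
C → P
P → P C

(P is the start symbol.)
{ '-', 'id' }

FIRST sets of the non-terminals involved (from the grammar, by fixed-point iteration):
  FIRST(C) = { '-', 'id' }

To compute FIRST(C x), process the symbols left to right:
Symbol C is a non-terminal. Add FIRST(C) \ {ε} = { '-', 'id' }
C is not nullable (ε ∉ FIRST(C)), so stop here.
FIRST(C x) = { '-', 'id' }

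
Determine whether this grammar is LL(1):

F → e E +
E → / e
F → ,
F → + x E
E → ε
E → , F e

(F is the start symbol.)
A grammar is LL(1) if for each non-terminal N with multiple productions, the predict sets of those productions are pairwise disjoint, where PREDICT(N → α) = (FIRST(α) \ {ε}) ∪ (FOLLOW(N) if α ⇒* ε).

Relevant sets:
  FOLLOW(E) = { $, '+', 'e' }

For F:
  PREDICT(F → e E '+') = { 'e' }
  PREDICT(F → ',') = { ',' }
  PREDICT(F → '+' x E) = { '+' }
For E:
  PREDICT(E → '/' e) = { '/' }
  PREDICT(E → ε) = { $, '+', 'e' }
  PREDICT(E → ',' F e) = { ',' }

All predict sets are disjoint. The grammar IS LL(1).

Answer: Yes, the grammar is LL(1).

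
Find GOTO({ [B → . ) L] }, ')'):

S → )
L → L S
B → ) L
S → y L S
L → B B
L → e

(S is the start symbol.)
{ [B → ) . L], [B → . ) L], [L → . B B], [L → . L S], [L → . e] }

GOTO(I, ')') = CLOSURE({ [A → αX.β] : [A → α.Xβ] ∈ I, X = ')' })

Items with dot before ')', with the dot advanced:
  [B → . ) L] → [B → ) . L]
Closure of the advanced items:
  [B → ) . L] has the dot before L: add [L → . L S], [L → . B B], [L → . e]
  [L → . B B] has the dot before B: add [B → . ) L]

GOTO = { [B → ) . L], [B → . ) L], [L → . B B], [L → . L S], [L → . e] }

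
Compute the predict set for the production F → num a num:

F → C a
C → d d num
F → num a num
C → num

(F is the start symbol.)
PREDICT(F → num a num) = (FIRST(RHS) \ {ε}) ∪ (FOLLOW(F) if ε ∈ FIRST(RHS), i.e. RHS ⇒* ε)
FIRST(num a num) = { 'num' }
ε ∉ FIRST(num a num), so FOLLOW(F) is not added.
PREDICT(F → num a num) = { 'num' }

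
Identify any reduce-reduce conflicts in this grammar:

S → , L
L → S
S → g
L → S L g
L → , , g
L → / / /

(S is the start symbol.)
Augment with S' → S and build the canonical LR(0) collection (I0 = CLOSURE({[S' → . S]}), then GOTO on every symbol after a dot until no new states appear). It has 14 states:
  I0: { [S → . , L], [S → . g], [S' → . S] }  — shift
  I1: { [L → . , , g], [L → . / / /], [L → . S L g], [L → . S], [S → , . L], [S → . , L], [S → . g] }  — shift
  I2: { [S' → S .] }  — accept
  I3: { [S → g .] }  — reduce
  I4: { [L → , . , g], [L → . , , g], [L → . / / /], [L → . S L g], [L → . S], [S → , . L], [S → . , L], [S → . g] }  — shift
  I5: { [L → / . / /] }  — shift
  I6: { [S → , L .] }  — reduce
  I7: { [L → . , , g], [L → . / / /], [L → . S L g], [L → . S], [L → S . L g], [L → S .], [S → . , L], [S → . g] }  — shift, reduce
  I8: { [L → S L . g] }  — shift
  I9: { [L → S L g .] }  — reduce
  I10: { [L → / / . /] }  — shift
  I11: { [L → / / / .] }  — reduce
  I12: { [L → , , . g], [L → , . , g], [L → . , , g], [L → . / / /], [L → . S L g], [L → . S], [S → , . L], [S → . , L], [S → . g] }  — shift
  I13: { [L → , , g .], [S → g .] }  — 2 reduces

I13 contains complete items [L → , , g .], [S → g .] — reduce-reduce conflict.

Answer: Yes — I13: [L → , , g .] vs [S → g .]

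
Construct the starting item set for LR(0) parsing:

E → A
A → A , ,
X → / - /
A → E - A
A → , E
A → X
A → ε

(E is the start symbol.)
{ [A → . , E], [A → . A , ,], [A → . E - A], [A → . X], [A → .], [E → . A], [E' → . E], [X → . / - /] }

First, augment the grammar with E' → E
I₀ = CLOSURE({ [E' → . E] }):
  [E' → . E] has the dot before E: add [E → . A]
  [E → . A] has the dot before A: add [A → . A , ,], [A → . E - A], [A → . , E], [A → . X], [A → .]
  [A → . X] has the dot before X: add [X → . / - /]
No further items can be added.

I₀ = { [A → . , E], [A → . A , ,], [A → . E - A], [A → . X], [A → .], [E → . A], [E' → . E], [X → . / - /] }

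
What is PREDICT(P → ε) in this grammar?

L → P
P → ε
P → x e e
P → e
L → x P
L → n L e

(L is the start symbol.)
{ $, 'e' }

PREDICT(P → ε) = (FIRST(RHS) \ {ε}) ∪ (FOLLOW(P) if ε ∈ FIRST(RHS), i.e. RHS ⇒* ε)
The right-hand side is ε (FIRST(ε) = { ε }), so the predict set is FOLLOW(P) = { $, 'e' }
PREDICT(P → ε) = { $, 'e' }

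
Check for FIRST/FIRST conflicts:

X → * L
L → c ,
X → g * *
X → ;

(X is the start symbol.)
A FIRST/FIRST conflict occurs when two productions N → α and N → β for the same non-terminal have FIRST(α) ∩ FIRST(β) ≠ ∅ (with ε ∈ FIRST of a nullable right-hand side, so two nullable alternatives also conflict).

Productions for X:
  X → * L: FIRST = { '*' }
  X → g * *: FIRST = { 'g' }
  X → ;: FIRST = { ';' }
L has only one production, so no FIRST/FIRST conflict is possible there.

All alternatives of each non-terminal have pairwise disjoint FIRST sets.

Answer: No FIRST/FIRST conflicts.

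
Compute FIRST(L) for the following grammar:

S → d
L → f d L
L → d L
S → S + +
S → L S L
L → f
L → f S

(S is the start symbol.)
From L → f d L:
  - f is a terminal: add 'f' and stop
From L → d L:
  - d is a terminal: add 'd' and stop
From L → f:
  - f is a terminal: add 'f' and stop
From L → f S:
  - f is a terminal: add 'f' and stop

Collecting: FIRST(L) = { 'd', 'f' }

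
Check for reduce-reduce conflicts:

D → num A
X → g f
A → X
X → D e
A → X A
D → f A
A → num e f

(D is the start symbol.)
Augment with D' → D and build the canonical LR(0) collection (I0 = CLOSURE({[D' → . D]}), then GOTO on every symbol after a dot until no new states appear). It has 15 states:
  I0: { [D → . f A], [D → . num A], [D' → . D] }  — shift
  I1: { [D' → D .] }  — accept
  I2: { [A → . X A], [A → . X], [A → . num e f], [D → . f A], [D → . num A], [D → f . A], [X → . D e], [X → . g f] }  — shift
  I3: { [A → . X A], [A → . X], [A → . num e f], [D → . f A], [D → . num A], [D → num . A], [X → . D e], [X → . g f] }  — shift
  I4: { [D → num A .] }  — reduce
  I5: { [X → D . e] }  — shift
  I6: { [A → . X A], [A → . X], [A → . num e f], [A → X . A], [A → X .], [D → . f A], [D → . num A], [X → . D e], [X → . g f] }  — shift, reduce
  I7: { [X → g . f] }  — shift
  I8: { [A → . X A], [A → . X], [A → . num e f], [A → num . e f], [D → . f A], [D → . num A], [D → num . A], [X → . D e], [X → . g f] }  — shift
  I9: { [A → num e . f] }  — shift
  I10: { [A → num e f .] }  — reduce
  I11: { [X → g f .] }  — reduce
  I12: { [A → X A .] }  — reduce
  I13: { [X → D e .] }  — reduce
  I14: { [D → f A .] }  — reduce

No state contains more than one complete item.

Answer: No reduce-reduce conflicts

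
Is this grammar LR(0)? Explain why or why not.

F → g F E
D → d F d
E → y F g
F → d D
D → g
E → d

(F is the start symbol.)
A grammar is LR(0) if no state in the canonical LR(0) collection has:
  - both a shift item (dot before a terminal) and a complete item (shift-reduce conflict), or
  - two or more complete items (reduce-reduce conflict; the accept item [F' → F .] counts as a complete item here).

Augment with F' → F and build the canonical LR(0) collection (I0 = CLOSURE({[F' → . F]}), then GOTO on every symbol after a dot until no new states appear). It has 15 states:
  I0: { [F → . d D], [F → . g F E], [F' → . F] }  — shift
  I1: { [F' → F .] }  — accept
  I2: { [D → . d F d], [D → . g], [F → d . D] }  — shift
  I3: { [F → . d D], [F → . g F E], [F → g . F E] }  — shift
  I4: { [E → . d], [E → . y F g], [F → g F . E] }  — shift
  I5: { [F → g F E .] }  — reduce
  I6: { [E → d .] }  — reduce
  I7: { [E → y . F g], [F → . d D], [F → . g F E] }  — shift
  I8: { [E → y F . g] }  — shift
  I9: { [E → y F g .] }  — reduce
  I10: { [F → d D .] }  — reduce
  I11: { [D → d . F d], [F → . d D], [F → . g F E] }  — shift
  I12: { [D → g .] }  — reduce
  I13: { [D → d F . d] }  — shift
  I14: { [D → d F d .] }  — reduce

Every state is either a pure shift/goto state or contains exactly one complete item and nothing to shift — no conflicts. The grammar is LR(0).

Answer: Yes, the grammar is LR(0)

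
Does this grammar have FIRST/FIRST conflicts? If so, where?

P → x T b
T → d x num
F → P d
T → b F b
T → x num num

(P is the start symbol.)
No FIRST/FIRST conflicts.

A FIRST/FIRST conflict occurs when two productions N → α and N → β for the same non-terminal have FIRST(α) ∩ FIRST(β) ≠ ∅ (with ε ∈ FIRST of a nullable right-hand side, so two nullable alternatives also conflict).

Productions for T:
  T → d x num: FIRST = { 'd' }
  T → b F b: FIRST = { 'b' }
  T → x num num: FIRST = { 'x' }
P, F have only one production, so no FIRST/FIRST conflict is possible there.

All alternatives of each non-terminal have pairwise disjoint FIRST sets.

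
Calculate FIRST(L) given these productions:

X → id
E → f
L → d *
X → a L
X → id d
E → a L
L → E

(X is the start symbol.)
FIRST sets of the other non-terminals involved (by the same procedure, iterated to a fixed point):
  FIRST(E) = { 'a', 'f' }

From L → d *:
  - d is a terminal: add 'd' and stop
From L → E:
  - E is a non-terminal: add FIRST(E) \ {ε} = { 'a', 'f' }
    E is not nullable, so stop

Collecting: FIRST(L) = { 'a', 'd', 'f' }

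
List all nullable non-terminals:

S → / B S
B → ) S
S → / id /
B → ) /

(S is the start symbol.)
None

A non-terminal is nullable if it can derive ε (the empty string): either it has an ε-production, or it has a production whose right-hand side consists entirely of nullable non-terminals.

There are no ε-productions, so no non-terminal can derive ε.
No non-terminals are nullable.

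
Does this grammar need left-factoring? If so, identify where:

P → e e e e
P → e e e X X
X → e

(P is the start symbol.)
Left-factoring is needed when two productions for the same non-terminal
share a common prefix on the right-hand side.

Productions for P:
  P → e e e e
  P → e e e X X

Found common prefix 'e e e' in productions for P

Answer: Yes, P has productions with common prefix 'e e e'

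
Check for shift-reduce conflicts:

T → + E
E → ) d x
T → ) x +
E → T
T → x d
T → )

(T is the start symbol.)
A shift-reduce conflict occurs when an LR(0) state has both:
  - a complete (reduce) item [A → α .] (dot at the end), and
  - a shift item [B → β . c γ] (dot before a terminal).

Augment with T' → T and build the canonical LR(0) collection (I0 = CLOSURE({[T' → . T]}), then GOTO on every symbol after a dot until no new states appear). It has 13 states:
  I0: { [T → . ) x +], [T → . )], [T → . + E], [T → . x d], [T' → . T] }  — shift
  I1: { [T → ) . x +], [T → ) .] }  — shift, reduce
  I2: { [E → . ) d x], [E → . T], [T → + . E], [T → . ) x +], [T → . )], [T → . + E], [T → . x d] }  — shift
  I3: { [T' → T .] }  — accept
  I4: { [T → x . d] }  — shift
  I5: { [T → x d .] }  — reduce
  I6: { [E → ) . d x], [T → ) . x +], [T → ) .] }  — shift, reduce
  I7: { [T → + E .] }  — reduce
  I8: { [E → T .] }  — reduce
  I9: { [E → ) d . x] }  — shift
  I10: { [T → ) x . +] }  — shift
  I11: { [T → ) x + .] }  — reduce
  I12: { [E → ) d x .] }  — reduce

I1 contains reduce item [T → ) .] and shift item [T → ) . x +] — shift-reduce conflict.
I6 contains reduce item [T → ) .] and shift items [E → ) . d x], [T → ) . x +] — shift-reduce conflict.

Answer: Yes — I1: [T → ) .] vs [T → ) . x +]; I6: [T → ) .] vs [E → ) . d x]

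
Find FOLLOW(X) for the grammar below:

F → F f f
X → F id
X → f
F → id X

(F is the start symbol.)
To compute FOLLOW(X), find every occurrence of X on a right-hand side N → α X β: add FIRST(β) \ {ε}, and if β is empty or nullable also add FOLLOW(N). Iterate to a fixed point.

In F → id X: X is at the end, add FOLLOW(F)

The FOLLOW sets referred to above (computed the same way, to a fixed point):
  FOLLOW(F) = { $, 'f', 'id' }

Taking the union: FOLLOW(X) = { $, 'f', 'id' }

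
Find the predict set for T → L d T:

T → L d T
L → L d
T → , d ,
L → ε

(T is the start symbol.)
{ 'd' }

PREDICT(T → L d T) = (FIRST(RHS) \ {ε}) ∪ (FOLLOW(T) if ε ∈ FIRST(RHS), i.e. RHS ⇒* ε)
FIRST(L) = { 'd', ε }
FIRST(L d T) = { 'd' }
ε ∉ FIRST(L d T), so FOLLOW(T) is not added.
PREDICT(T → L d T) = { 'd' }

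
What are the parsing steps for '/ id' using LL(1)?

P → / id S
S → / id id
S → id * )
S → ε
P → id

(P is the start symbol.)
LL(1) parsing maintains a stack (initially the start symbol over $) and the input. At each step: if the stack top is a terminal, match it against the current input token; if it is a non-terminal N, replace it with the RHS of M[N, lookahead] (the unique production whose predict set contains the lookahead).

Stack is shown with the top on the left.

Stack     Input   Action
------------------------
P $       / id $  output P → / id S
/ id S $  / id $  match '/'
id S $    id $    match 'id'
S $       $       output S → ε
$         $       accept

The string is accepted.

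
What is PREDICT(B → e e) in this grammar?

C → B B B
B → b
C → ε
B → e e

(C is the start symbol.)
{ 'e' }

PREDICT(B → e e) = (FIRST(RHS) \ {ε}) ∪ (FOLLOW(B) if ε ∈ FIRST(RHS), i.e. RHS ⇒* ε)
FIRST(e e) = { 'e' }
ε ∉ FIRST(e e), so FOLLOW(B) is not added.
PREDICT(B → e e) = { 'e' }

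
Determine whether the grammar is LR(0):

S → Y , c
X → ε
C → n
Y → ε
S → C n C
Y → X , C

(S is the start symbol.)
No. Shift-reduce conflict between [X → .] and [C → . n]

A grammar is LR(0) if no state in the canonical LR(0) collection has:
  - both a shift item (dot before a terminal) and a complete item (shift-reduce conflict), or
  - two or more complete items (reduce-reduce conflict; the accept item [S' → S .] counts as a complete item here).

Augment with S' → S and build the canonical LR(0) collection (I0 = CLOSURE({[S' → . S]}), then GOTO on every symbol after a dot until no new states appear). It has 12 states:
  I0: { [C → . n], [S → . C n C], [S → . Y , c], [S' → . S], [X → .], [Y → . X , C], [Y → .] }  — shift, 2 reduces
  I1: { [S → C . n C] }  — shift
  I2: { [S' → S .] }  — accept
  I3: { [Y → X . , C] }  — shift
  I4: { [S → Y . , c] }  — shift
  I5: { [C → n .] }  — reduce
  I6: { [S → Y , . c] }  — shift
  I7: { [S → Y , c .] }  — reduce
  I8: { [C → . n], [Y → X , . C] }  — shift
  I9: { [Y → X , C .] }  — reduce
  I10: { [C → . n], [S → C n . C] }  — shift
  I11: { [S → C n C .] }  — reduce

Conflict in state I0:
  Shift-reduce conflict between [X → .] and [C → . n]
So the grammar is NOT LR(0).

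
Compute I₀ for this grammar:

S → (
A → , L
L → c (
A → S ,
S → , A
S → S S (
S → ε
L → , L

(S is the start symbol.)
{ [S → . (], [S → . , A], [S → . S S (], [S → .], [S' → . S] }

First, augment the grammar with S' → S
I₀ = CLOSURE({ [S' → . S] }):
  [S' → . S] has the dot before S: add [S → . (], [S → . , A], [S → . S S (], [S → .]
No further items can be added.

I₀ = { [S → . (], [S → . , A], [S → . S S (], [S → .], [S' → . S] }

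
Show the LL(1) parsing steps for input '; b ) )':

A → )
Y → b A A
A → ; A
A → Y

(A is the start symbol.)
LL(1) parsing maintains a stack (initially the start symbol over $) and the input. At each step: if the stack top is a terminal, match it against the current input token; if it is a non-terminal N, replace it with the RHS of M[N, lookahead] (the unique production whose predict set contains the lookahead).

Stack is shown with the top on the left.

Stack    Input      Action
--------------------------
A $      ; b ) ) $  output A → ; A
; A $    ; b ) ) $  match ';'
A $      b ) ) $    output A → Y
Y $      b ) ) $    output Y → b A A
b A A $  b ) ) $    match 'b'
A A $    ) ) $      output A → )
) A $    ) ) $      match ')'
A $      ) $        output A → )
) $      ) $        match ')'
$        $          accept

The string is accepted.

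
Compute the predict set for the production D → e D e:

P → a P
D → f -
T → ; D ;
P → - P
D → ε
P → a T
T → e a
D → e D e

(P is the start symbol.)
PREDICT(D → e D e) = (FIRST(RHS) \ {ε}) ∪ (FOLLOW(D) if ε ∈ FIRST(RHS), i.e. RHS ⇒* ε)
FIRST(e D e) = { 'e' }
ε ∉ FIRST(e D e), so FOLLOW(D) is not added.
PREDICT(D → e D e) = { 'e' }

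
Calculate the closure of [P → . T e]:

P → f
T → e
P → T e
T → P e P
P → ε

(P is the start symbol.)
{ [P → . T e], [P → . f], [P → .], [T → . P e P], [T → . e] }

To compute CLOSURE, for each item [A → α.Bβ] where B is a non-terminal, add [B → .γ] for all productions B → γ; repeat for the newly added items until nothing changes.

Start with: [P → . T e]
  [P → . T e] has the dot before T: add [T → . e], [T → . P e P]
  [T → . P e P] has the dot before P: add [P → . f], [P → .]
No further items can be added.

CLOSURE = { [P → . T e], [P → . f], [P → .], [T → . P e P], [T → . e] }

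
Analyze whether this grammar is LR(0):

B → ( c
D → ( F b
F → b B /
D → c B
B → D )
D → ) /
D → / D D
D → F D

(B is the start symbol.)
A grammar is LR(0) if no state in the canonical LR(0) collection has:
  - both a shift item (dot before a terminal) and a complete item (shift-reduce conflict), or
  - two or more complete items (reduce-reduce conflict; the accept item [B' → B .] counts as a complete item here).

Augment with B' → B and build the canonical LR(0) collection (I0 = CLOSURE({[B' → . B]}), then GOTO on every symbol after a dot until no new states appear). It has 21 states:
  I0: { [B → . ( c], [B → . D )], [B' → . B], [D → . ( F b], [D → . ) /], [D → . / D D], [D → . F D], [D → . c B], [F → . b B /] }  — shift
  I1: { [B → ( . c], [D → ( . F b], [F → . b B /] }  — shift
  I2: { [D → ) . /] }  — shift
  I3: { [D → . ( F b], [D → . ) /], [D → . / D D], [D → . F D], [D → . c B], [D → / . D D], [F → . b B /] }  — shift
  I4: { [B' → B .] }  — accept
  I5: { [B → D . )] }  — shift
  I6: { [D → . ( F b], [D → . ) /], [D → . / D D], [D → . F D], [D → . c B], [D → F . D], [F → . b B /] }  — shift
  I7: { [B → . ( c], [B → . D )], [D → . ( F b], [D → . ) /], [D → . / D D], [D → . F D], [D → . c B], [F → . b B /], [F → b . B /] }  — shift
  I8: { [B → . ( c], [B → . D )], [D → . ( F b], [D → . ) /], [D → . / D D], [D → . F D], [D → . c B], [D → c . B], [F → . b B /] }  — shift
  I9: { [D → c B .] }  — reduce
  I10: { [F → b B . /] }  — shift
  I11: { [F → b B / .] }  — reduce
  I12: { [D → ( . F b], [F → . b B /] }  — shift
  I13: { [D → F D .] }  — reduce
  I14: { [D → ( F . b] }  — shift
  I15: { [D → ( F b .] }  — reduce
  I16: { [B → D ) .] }  — reduce
  I17: { [D → . ( F b], [D → . ) /], [D → . / D D], [D → . F D], [D → . c B], [D → / D . D], [F → . b B /] }  — shift
  I18: { [D → / D D .] }  — reduce
  I19: { [D → ) / .] }  — reduce
  I20: { [B → ( c .] }  — reduce

Every state is either a pure shift/goto state or contains exactly one complete item and nothing to shift — no conflicts. The grammar is LR(0).

Answer: Yes, the grammar is LR(0)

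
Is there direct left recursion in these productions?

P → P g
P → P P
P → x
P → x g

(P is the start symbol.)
Yes, P is left-recursive

Direct left recursion occurs when N → N α for some non-terminal N (the right-hand side begins with the left-hand side itself).

P → P g: LEFT RECURSIVE (starts with P)
P → P P: LEFT RECURSIVE (starts with P)
P → x: starts with x
P → x g: starts with x

The grammar has direct left recursion on: P.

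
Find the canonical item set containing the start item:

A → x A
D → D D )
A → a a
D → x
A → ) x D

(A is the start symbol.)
{ [A → . ) x D], [A → . a a], [A → . x A], [A' → . A] }

First, augment the grammar with A' → A
I₀ = CLOSURE({ [A' → . A] }):
  [A' → . A] has the dot before A: add [A → . x A], [A → . a a], [A → . ) x D]
No further items can be added.

I₀ = { [A → . ) x D], [A → . a a], [A → . x A], [A' → . A] }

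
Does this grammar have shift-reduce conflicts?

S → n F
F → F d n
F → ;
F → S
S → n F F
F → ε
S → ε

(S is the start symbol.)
Yes — I0: [S → .] vs [S → . n F]; I2: [F → .] vs [F → . ;]; I4: [F → .] vs [F → . ;]; I6: [S → n F F .] vs [F → F . d n]

A shift-reduce conflict occurs when an LR(0) state has both:
  - a complete (reduce) item [A → α .] (dot at the end), and
  - a shift item [B → β . c γ] (dot before a terminal).

Augment with S' → S and build the canonical LR(0) collection (I0 = CLOSURE({[S' → . S]}), then GOTO on every symbol after a dot until no new states appear). It has 9 states:
  I0: { [S → . n F F], [S → . n F], [S → .], [S' → . S] }  — shift, reduce
  I1: { [S' → S .] }  — accept
  I2: { [F → . ;], [F → . F d n], [F → . S], [F → .], [S → . n F F], [S → . n F], [S → .], [S → n . F F], [S → n . F] }  — shift, 2 reduces
  I3: { [F → ; .] }  — reduce
  I4: { [F → . ;], [F → . F d n], [F → . S], [F → .], [F → F . d n], [S → . n F F], [S → . n F], [S → .], [S → n F . F], [S → n F .] }  — shift, 3 reduces
  I5: { [F → S .] }  — reduce
  I6: { [F → F . d n], [S → n F F .] }  — shift, reduce
  I7: { [F → F d . n] }  — shift
  I8: { [F → F d n .] }  — reduce

I0 contains reduce item [S → .] and shift items [S → . n F], [S → . n F F] — shift-reduce conflict.
I2 contains reduce items [F → .], [S → .] and shift items [F → . ;], [S → . n F], [S → . n F F] — shift-reduce conflict.
I4 contains reduce items [F → .], [S → .], [S → n F .] and shift items [F → . ;], [F → F . d n], [S → . n F], [S → . n F F] — shift-reduce conflict.
I6 contains reduce item [S → n F F .] and shift item [F → F . d n] — shift-reduce conflict.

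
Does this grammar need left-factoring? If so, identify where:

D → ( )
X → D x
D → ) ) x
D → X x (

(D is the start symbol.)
Left-factoring is needed when two productions for the same non-terminal
share a common prefix on the right-hand side.

Productions for D:
  D → ( )
  D → ) ) x
  D → X x (

No common prefixes found.

Answer: No, left-factoring is not needed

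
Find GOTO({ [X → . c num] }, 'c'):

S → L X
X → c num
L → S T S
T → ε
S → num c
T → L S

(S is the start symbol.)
GOTO(I, 'c') = CLOSURE({ [A → αX.β] : [A → α.Xβ] ∈ I, X = 'c' })

Items with dot before 'c', with the dot advanced:
  [X → . c num] → [X → c . num]
Closure adds nothing (no advanced item has the dot before a non-terminal).

GOTO = { [X → c . num] }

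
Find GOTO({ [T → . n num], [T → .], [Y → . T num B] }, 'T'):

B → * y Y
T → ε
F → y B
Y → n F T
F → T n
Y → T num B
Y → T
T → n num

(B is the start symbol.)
GOTO(I, 'T') = CLOSURE({ [A → αX.β] : [A → α.Xβ] ∈ I, X = 'T' })

Items with dot before 'T', with the dot advanced:
  [Y → . T num B] → [Y → T . num B]
Closure adds nothing (no advanced item has the dot before a non-terminal).

GOTO = { [Y → T . num B] }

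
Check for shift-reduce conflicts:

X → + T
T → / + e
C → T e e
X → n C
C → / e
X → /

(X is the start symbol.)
Augment with X' → X and build the canonical LR(0) collection (I0 = CLOSURE({[X' → . X]}), then GOTO on every symbol after a dot until no new states appear). It has 15 states:
  I0: { [X → . + T], [X → . /], [X → . n C], [X' → . X] }  — shift
  I1: { [T → . / + e], [X → + . T] }  — shift
  I2: { [X → / .] }  — reduce
  I3: { [X' → X .] }  — accept
  I4: { [C → . / e], [C → . T e e], [T → . / + e], [X → n . C] }  — shift
  I5: { [C → / . e], [T → / . + e] }  — shift
  I6: { [X → n C .] }  — reduce
  I7: { [C → T . e e] }  — shift
  I8: { [C → T e . e] }  — shift
  I9: { [C → T e e .] }  — reduce
  I10: { [T → / + . e] }  — shift
  I11: { [C → / e .] }  — reduce
  I12: { [T → / + e .] }  — reduce
  I13: { [T → / . + e] }  — shift
  I14: { [X → + T .] }  — reduce

No state contains both a complete item and a shift item.

Answer: No shift-reduce conflicts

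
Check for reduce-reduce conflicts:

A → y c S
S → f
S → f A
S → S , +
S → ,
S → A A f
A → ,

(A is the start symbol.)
A reduce-reduce conflict occurs when an LR(0) state has two complete items [A → α .] and [B → β .] — both call for a reduction, and with no lookahead the parser cannot choose between them.

Augment with A' → A and build the canonical LR(0) collection (I0 = CLOSURE({[A' → . A]}), then GOTO on every symbol after a dot until no new states appear). It has 14 states:
  I0: { [A → . ,], [A → . y c S], [A' → . A] }  — shift
  I1: { [A → , .] }  — reduce
  I2: { [A' → A .] }  — accept
  I3: { [A → y . c S] }  — shift
  I4: { [A → . ,], [A → . y c S], [A → y c . S], [S → . ,], [S → . A A f], [S → . S , +], [S → . f A], [S → . f] }  — shift
  I5: { [A → , .], [S → , .] }  — 2 reduces
  I6: { [A → . ,], [A → . y c S], [S → A . A f] }  — shift
  I7: { [A → y c S .], [S → S . , +] }  — shift, reduce
  I8: { [A → . ,], [A → . y c S], [S → f . A], [S → f .] }  — shift, reduce
  I9: { [S → f A .] }  — reduce
  I10: { [S → S , . +] }  — shift
  I11: { [S → S , + .] }  — reduce
  I12: { [S → A A . f] }  — shift
  I13: { [S → A A f .] }  — reduce

I5 contains complete items [A → , .], [S → , .] — reduce-reduce conflict.

Answer: Yes — I5: [A → , .] vs [S → , .]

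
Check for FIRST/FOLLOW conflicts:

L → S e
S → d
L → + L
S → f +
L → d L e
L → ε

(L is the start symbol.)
No FIRST/FOLLOW conflicts.

A FIRST/FOLLOW conflict occurs when a non-terminal N has a nullable alternative N → β (β ⇒* ε) and another alternative N → α with FIRST(α) ∩ FOLLOW(N) ≠ ∅: on such a lookahead the parser cannot decide between expanding α and letting N vanish via β.

Nullable non-terminals: L.
FIRST sets used below: FIRST(S) = { 'd', 'f' }

L: nullable alternative(s) L → ε; FOLLOW(L) = { $, 'e' }
  L → S e: FIRST \ {ε} = { 'd', 'f' } — disjoint from FOLLOW(L)
  L → + L: FIRST \ {ε} = { '+' } — disjoint from FOLLOW(L)
  L → d L e: FIRST \ {ε} = { 'd' } — disjoint from FOLLOW(L)
  L → ε: FIRST \ {ε} = { } — this is the only nullable alternative, skip

S has no nullable alternative, so no FIRST/FOLLOW check is needed there.

No FIRST/FOLLOW conflicts found.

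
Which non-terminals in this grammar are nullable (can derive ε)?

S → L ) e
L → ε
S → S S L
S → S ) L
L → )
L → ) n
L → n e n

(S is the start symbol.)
{ 'L' }

ε-productions: L → ε
So L is immediately nullable.
No further non-terminal can be added: every production for the remaining non-terminals contains a terminal or a non-nullable non-terminal.
Nullable = { 'L' }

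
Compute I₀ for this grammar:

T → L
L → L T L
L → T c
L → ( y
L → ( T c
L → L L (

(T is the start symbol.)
{ [L → . ( T c], [L → . ( y], [L → . L L (], [L → . L T L], [L → . T c], [T → . L], [T' → . T] }

First, augment the grammar with T' → T
I₀ = CLOSURE({ [T' → . T] }):
  [T' → . T] has the dot before T: add [T → . L]
  [T → . L] has the dot before L: add [L → . L T L], [L → . T c], [L → . ( y], [L → . ( T c], [L → . L L (]
No further items can be added.

I₀ = { [L → . ( T c], [L → . ( y], [L → . L L (], [L → . L T L], [L → . T c], [T → . L], [T' → . T] }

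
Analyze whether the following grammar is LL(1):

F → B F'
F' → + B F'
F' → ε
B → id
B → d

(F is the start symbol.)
Yes, the grammar is LL(1).

A grammar is LL(1) if for each non-terminal N with multiple productions, the predict sets of those productions are pairwise disjoint, where PREDICT(N → α) = (FIRST(α) \ {ε}) ∪ (FOLLOW(N) if α ⇒* ε).

Relevant sets:
  FOLLOW(F') = { $ }

For F':
  PREDICT(F' → '+' B F') = { '+' }
  PREDICT(F' → ε) = { $ }
For B:
  PREDICT(B → id) = { 'id' }
  PREDICT(B → d) = { 'd' }
F has a single production, so nothing to check there.

All predict sets are disjoint. The grammar IS LL(1).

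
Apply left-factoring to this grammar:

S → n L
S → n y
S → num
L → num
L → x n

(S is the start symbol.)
Left-factoring transforms A → αβ₁ | αβ₂ into A → αA' and A' → β₁ | β₂
(α is the longest common prefix among the alternatives). Repeat until
no nonterminal has two alternatives with a common prefix.

Round 1: S has alternatives sharing prefix 'n'. Introduce S': S → n S'
  Add: S' → L
  Add: S' → y

No remaining common prefixes — done.

Resulting grammar:
S → n S'
S' → L
S' → y
S → num
L → num
L → x n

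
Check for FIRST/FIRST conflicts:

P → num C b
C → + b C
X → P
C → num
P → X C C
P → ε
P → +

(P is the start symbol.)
Yes. P → num C b / P → X C C on { 'num' }; P → X C C / P → '+' on { '+' }

A FIRST/FIRST conflict occurs when two productions N → α and N → β for the same non-terminal have FIRST(α) ∩ FIRST(β) ≠ ∅ (with ε ∈ FIRST of a nullable right-hand side, so two nullable alternatives also conflict).

FIRST sets of the non-terminals at (or reachable through a nullable prefix from) the front of some alternative:
  FIRST(X) = { '+', 'num', ε }
  FIRST(C) = { '+', 'num' }

Productions for P:
  P → num C b: FIRST = { 'num' }
  P → X C C: FIRST = { '+', 'num' }
  P → ε: FIRST = { ε }
  P → +: FIRST = { '+' }
Productions for C:
  C → + b C: FIRST = { '+' }
  C → num: FIRST = { 'num' }
X has only one production, so no FIRST/FIRST conflict is possible there.

Conflict for P: P → num C b and P → X C C
  Overlap: { 'num' }
Conflict for P: P → X C C and P → +
  Overlap: { '+' }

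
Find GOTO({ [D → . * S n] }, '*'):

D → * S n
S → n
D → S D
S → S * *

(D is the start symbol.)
{ [D → * . S n], [S → . S * *], [S → . n] }

GOTO(I, '*') = CLOSURE({ [A → αX.β] : [A → α.Xβ] ∈ I, X = '*' })

Items with dot before '*', with the dot advanced:
  [D → . * S n] → [D → * . S n]
Closure of the advanced items:
  [D → * . S n] has the dot before S: add [S → . n], [S → . S * *]

GOTO = { [D → * . S n], [S → . S * *], [S → . n] }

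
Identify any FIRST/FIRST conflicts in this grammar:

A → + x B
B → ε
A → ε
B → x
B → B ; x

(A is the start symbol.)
A FIRST/FIRST conflict occurs when two productions N → α and N → β for the same non-terminal have FIRST(α) ∩ FIRST(β) ≠ ∅ (with ε ∈ FIRST of a nullable right-hand side, so two nullable alternatives also conflict).

FIRST sets of the non-terminals at (or reachable through a nullable prefix from) the front of some alternative:
  FIRST(B) = { ';', 'x', ε }

Productions for A:
  A → + x B: FIRST = { '+' }
  A → ε: FIRST = { ε }
Productions for B:
  B → ε: FIRST = { ε }
  B → x: FIRST = { 'x' }
  B → B ; x: FIRST = { ';', 'x' }

Conflict for B: B → x and B → B ; x
  Overlap: { 'x' }

Answer: Yes. B → x / B → B ';' x on { 'x' }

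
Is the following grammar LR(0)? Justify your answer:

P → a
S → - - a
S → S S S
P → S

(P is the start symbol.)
A grammar is LR(0) if no state in the canonical LR(0) collection has:
  - both a shift item (dot before a terminal) and a complete item (shift-reduce conflict), or
  - two or more complete items (reduce-reduce conflict; the accept item [P' → P .] counts as a complete item here).

Augment with P' → P and build the canonical LR(0) collection (I0 = CLOSURE({[P' → . P]}), then GOTO on every symbol after a dot until no new states appear). It has 9 states:
  I0: { [P → . S], [P → . a], [P' → . P], [S → . - - a], [S → . S S S] }  — shift
  I1: { [S → - . - a] }  — shift
  I2: { [P' → P .] }  — accept
  I3: { [P → S .], [S → . - - a], [S → . S S S], [S → S . S S] }  — shift, reduce
  I4: { [P → a .] }  — reduce
  I5: { [S → . - - a], [S → . S S S], [S → S . S S], [S → S S . S] }  — shift
  I6: { [S → . - - a], [S → . S S S], [S → S . S S], [S → S S . S], [S → S S S .] }  — shift, reduce
  I7: { [S → - - . a] }  — shift
  I8: { [S → - - a .] }  — reduce

Conflict in state I3:
  Shift-reduce conflict between [P → S .] and [S → . - - a]
So the grammar is NOT LR(0).

Answer: No. Shift-reduce conflict between [P → S .] and [S → . - - a]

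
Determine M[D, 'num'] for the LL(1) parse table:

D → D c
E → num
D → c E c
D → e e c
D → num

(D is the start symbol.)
D → D c, D → num

To find M[D, 'num'], we find productions for D where 'num' is in the predict set (PREDICT(N → α) = (FIRST(α) \ {ε}) ∪ (FOLLOW(N) if α ⇒* ε)).

Relevant sets:
  FIRST(D) = { 'c', 'e', 'num' }

D → D c: PREDICT = { 'c', 'e', 'num' }
  'num' is in predict set, so this production goes in M[D, 'num']
D → c E c: PREDICT = { 'c' }
D → e e c: PREDICT = { 'e' }
D → num: PREDICT = { 'num' }
  'num' is in predict set, so this production goes in M[D, 'num']

M[D, 'num'] = D → D c, D → num  (a multiply-defined cell — the grammar is not LL(1))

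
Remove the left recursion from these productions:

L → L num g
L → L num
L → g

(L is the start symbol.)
L → g L'
L' → num g L'
L' → num L'
L' → ε

L is directly left-recursive. The standard transformation for
  A → A α₁ | ... | A α_m | β₁ | ... | β_n
is
  A  → β₁ A' | ... | β_n A'
  A' → α₁ A' | ... | α_m A' | ε

L → g becomes L → g L'
L → L num g becomes L' → num g L'
L → L num becomes L' → num L'
Add L' → ε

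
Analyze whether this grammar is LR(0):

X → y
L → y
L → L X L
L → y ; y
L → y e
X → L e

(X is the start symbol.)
No. Shift-reduce conflict between [L → y .] and [L → y . ; y]

Augment with X' → X and build the canonical LR(0) collection (I0 = CLOSURE({[X' → . X]}), then GOTO on every symbol after a dot until no new states appear). It has 11 states:
  I0: { [L → . L X L], [L → . y ; y], [L → . y e], [L → . y], [X → . L e], [X → . y], [X' → . X] }  — shift
  I1: { [L → . L X L], [L → . y ; y], [L → . y e], [L → . y], [L → L . X L], [X → . L e], [X → . y], [X → L . e] }  — shift
  I2: { [X' → X .] }  — accept
  I3: { [L → y . ; y], [L → y . e], [L → y .], [X → y .] }  — shift, 2 reduces
  I4: { [L → y ; . y] }  — shift
  I5: { [L → y e .] }  — reduce
  I6: { [L → y ; y .] }  — reduce
  I7: { [L → . L X L], [L → . y ; y], [L → . y e], [L → . y], [L → L X . L] }  — shift
  I8: { [X → L e .] }  — reduce
  I9: { [L → . L X L], [L → . y ; y], [L → . y e], [L → . y], [L → L . X L], [L → L X L .], [X → . L e], [X → . y] }  — shift, reduce
  I10: { [L → y . ; y], [L → y . e], [L → y .] }  — shift, reduce

Conflict in state I3:
  Shift-reduce conflict between [L → y .] and [L → y . ; y]
So the grammar is NOT LR(0).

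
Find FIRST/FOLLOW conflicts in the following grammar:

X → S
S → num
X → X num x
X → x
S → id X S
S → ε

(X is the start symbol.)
A FIRST/FOLLOW conflict occurs when a non-terminal N has a nullable alternative N → β (β ⇒* ε) and another alternative N → α with FIRST(α) ∩ FOLLOW(N) ≠ ∅: on such a lookahead the parser cannot decide between expanding α and letting N vanish via β.

Nullable non-terminals: S, X.
FIRST sets used below: FIRST(S) = { 'id', 'num', ε }, FIRST(X) = { 'id', 'num', 'x', ε }

S: nullable alternative(s) S → ε; FOLLOW(S) = { $, 'id', 'num' }
  S → num: FIRST \ {ε} = { 'num' } — overlaps FOLLOW(S) on { 'num' }: CONFLICT
  S → id X S: FIRST \ {ε} = { 'id' } — overlaps FOLLOW(S) on { 'id' }: CONFLICT
  S → ε: FIRST \ {ε} = { } — this is the only nullable alternative, skip

X: nullable alternative(s) X → S; FOLLOW(X) = { $, 'id', 'num' }
  X → S: FIRST \ {ε} = { 'id', 'num' } — this is the only nullable alternative, skip
  X → X num x: FIRST \ {ε} = { 'id', 'num', 'x' } — overlaps FOLLOW(X) on { 'id', 'num' }: CONFLICT
  X → x: FIRST \ {ε} = { 'x' } — disjoint from FOLLOW(X)

So the grammar has 3 FIRST/FOLLOW conflicts (marked CONFLICT above).

Answer: Yes. X → X num x with FOLLOW(X) on { 'id', 'num' }; S → num with FOLLOW(S) on { 'num' }; S → id X S with FOLLOW(S) on { 'id' }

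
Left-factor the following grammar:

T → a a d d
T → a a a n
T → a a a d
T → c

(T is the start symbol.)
Left-factoring transforms A → αβ₁ | αβ₂ into A → αA' and A' → β₁ | β₂
(α is the longest common prefix among the alternatives). Repeat until
no nonterminal has two alternatives with a common prefix.

Round 1: T has alternatives sharing prefix 'a a'. Introduce T': T → a a T'
  Add: T' → d d
  Add: T' → a n
  Add: T' → a d

Round 2: T' has alternatives sharing prefix 'a'. Introduce T'': T' → a T''
  Add: T'' → n
  Add: T'' → d

No remaining common prefixes — done.

Resulting grammar:
T → a a T'
T' → d d
T' → a T''
T'' → n
T'' → d
T → c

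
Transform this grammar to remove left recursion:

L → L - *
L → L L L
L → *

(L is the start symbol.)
L is directly left-recursive. The standard transformation for
  A → A α₁ | ... | A α_m | β₁ | ... | β_n
is
  A  → β₁ A' | ... | β_n A'
  A' → α₁ A' | ... | α_m A' | ε

L → * becomes L → * L'
L → L - * becomes L' → - * L'
L → L L L becomes L' → L L L'
Add L' → ε

Resulting grammar:
L → * L'
L' → - * L'
L' → L L L'
L' → ε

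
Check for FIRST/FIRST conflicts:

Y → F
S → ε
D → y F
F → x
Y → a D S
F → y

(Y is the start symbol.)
A FIRST/FIRST conflict occurs when two productions N → α and N → β for the same non-terminal have FIRST(α) ∩ FIRST(β) ≠ ∅ (with ε ∈ FIRST of a nullable right-hand side, so two nullable alternatives also conflict).

FIRST sets of the non-terminals at (or reachable through a nullable prefix from) the front of some alternative:
  FIRST(F) = { 'x', 'y' }

Productions for Y:
  Y → F: FIRST = { 'x', 'y' }
  Y → a D S: FIRST = { 'a' }
Productions for F:
  F → x: FIRST = { 'x' }
  F → y: FIRST = { 'y' }
S, D have only one production, so no FIRST/FIRST conflict is possible there.

All alternatives of each non-terminal have pairwise disjoint FIRST sets.

Answer: No FIRST/FIRST conflicts.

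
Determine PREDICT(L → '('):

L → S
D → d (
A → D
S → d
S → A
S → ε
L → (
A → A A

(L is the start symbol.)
{ '(' }

PREDICT(L → '(') = (FIRST(RHS) \ {ε}) ∪ (FOLLOW(L) if ε ∈ FIRST(RHS), i.e. RHS ⇒* ε)
FIRST('(') = { '(' }
ε ∉ FIRST('('), so FOLLOW(L) is not added.
PREDICT(L → '(') = { '(' }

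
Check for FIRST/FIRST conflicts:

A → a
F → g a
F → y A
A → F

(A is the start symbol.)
FIRST sets of the non-terminals at (or reachable through a nullable prefix from) the front of some alternative:
  FIRST(F) = { 'g', 'y' }

Productions for A:
  A → a: FIRST = { 'a' }
  A → F: FIRST = { 'g', 'y' }
Productions for F:
  F → g a: FIRST = { 'g' }
  F → y A: FIRST = { 'y' }

All alternatives of each non-terminal have pairwise disjoint FIRST sets.

Answer: No FIRST/FIRST conflicts.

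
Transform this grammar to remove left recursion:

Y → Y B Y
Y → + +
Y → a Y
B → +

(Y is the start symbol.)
Y is directly left-recursive. The standard transformation for
  A → A α₁ | ... | A α_m | β₁ | ... | β_n
is
  A  → β₁ A' | ... | β_n A'
  A' → α₁ A' | ... | α_m A' | ε

Y → + + becomes Y → + + Y'
Y → a Y becomes Y → a Y Y'
Y → Y B Y becomes Y' → B Y Y'
Add Y' → ε

Productions for other non-terminals are unchanged:
  B → +

Resulting grammar:
Y → + + Y'
Y → a Y Y'
Y' → B Y Y'
Y' → ε
B → +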